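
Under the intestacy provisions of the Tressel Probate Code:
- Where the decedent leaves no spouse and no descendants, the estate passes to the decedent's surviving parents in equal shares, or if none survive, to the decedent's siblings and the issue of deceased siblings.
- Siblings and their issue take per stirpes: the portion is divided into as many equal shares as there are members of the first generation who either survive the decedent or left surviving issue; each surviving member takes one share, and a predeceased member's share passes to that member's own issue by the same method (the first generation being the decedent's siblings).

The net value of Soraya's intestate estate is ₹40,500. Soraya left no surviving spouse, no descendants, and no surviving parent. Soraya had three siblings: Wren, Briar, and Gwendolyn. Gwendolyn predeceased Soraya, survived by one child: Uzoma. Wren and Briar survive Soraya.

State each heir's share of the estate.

The entire ₹40,500 passes to the siblings and their issue.
That amount (₹40,500) is divided into 3 shares of ₹13,500: Wren and Briar each take ₹13,500; Gwendolyn's ₹13,500 share passes to Gwendolyn's issue.
Gwendolyn's share (₹13,500) passes entirely to Uzoma.

Wren: ₹13,500; Briar: ₹13,500; Uzoma: ₹13,500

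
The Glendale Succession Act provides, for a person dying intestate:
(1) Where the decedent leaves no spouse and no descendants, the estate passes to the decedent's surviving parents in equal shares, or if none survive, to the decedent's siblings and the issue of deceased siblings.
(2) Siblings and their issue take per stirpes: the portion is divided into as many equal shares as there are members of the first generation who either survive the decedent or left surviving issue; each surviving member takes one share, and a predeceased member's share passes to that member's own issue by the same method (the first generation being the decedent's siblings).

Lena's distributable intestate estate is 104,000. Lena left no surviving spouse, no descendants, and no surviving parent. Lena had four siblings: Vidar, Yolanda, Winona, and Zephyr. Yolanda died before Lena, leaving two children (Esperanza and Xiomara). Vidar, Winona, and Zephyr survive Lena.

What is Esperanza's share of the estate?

Esperanza receives 13,000.

The entire 104,000 passes to the siblings and their issue.
That amount (104,000) is divided into 4 shares of 26,000: Vidar, Winona, and Zephyr each take 26,000; Yolanda's 26,000 share passes to Yolanda's issue.
Yolanda's share (26,000) is divided into 2 shares of 13,000: Esperanza and Xiomara each take 13,000.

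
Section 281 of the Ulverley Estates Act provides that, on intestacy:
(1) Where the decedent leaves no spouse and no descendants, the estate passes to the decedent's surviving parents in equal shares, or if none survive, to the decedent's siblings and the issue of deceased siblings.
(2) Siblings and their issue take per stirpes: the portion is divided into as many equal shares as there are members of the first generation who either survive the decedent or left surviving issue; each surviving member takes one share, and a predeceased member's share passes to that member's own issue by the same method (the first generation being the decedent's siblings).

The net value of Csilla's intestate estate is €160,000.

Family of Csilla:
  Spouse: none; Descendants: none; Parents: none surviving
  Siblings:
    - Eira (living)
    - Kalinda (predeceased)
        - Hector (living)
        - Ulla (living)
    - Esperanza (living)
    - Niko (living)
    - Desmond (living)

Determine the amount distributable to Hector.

The entire €160,000 passes to the siblings and their issue.
That amount (€160,000) is divided into 5 shares of €32,000: Eira, Esperanza, Niko, and Desmond each take €32,000; Kalinda's €32,000 share passes to Kalinda's issue.
Kalinda's share (€32,000) is divided into 2 shares of €16,000: Hector and Ulla each take €16,000.

Hector receives €16,000.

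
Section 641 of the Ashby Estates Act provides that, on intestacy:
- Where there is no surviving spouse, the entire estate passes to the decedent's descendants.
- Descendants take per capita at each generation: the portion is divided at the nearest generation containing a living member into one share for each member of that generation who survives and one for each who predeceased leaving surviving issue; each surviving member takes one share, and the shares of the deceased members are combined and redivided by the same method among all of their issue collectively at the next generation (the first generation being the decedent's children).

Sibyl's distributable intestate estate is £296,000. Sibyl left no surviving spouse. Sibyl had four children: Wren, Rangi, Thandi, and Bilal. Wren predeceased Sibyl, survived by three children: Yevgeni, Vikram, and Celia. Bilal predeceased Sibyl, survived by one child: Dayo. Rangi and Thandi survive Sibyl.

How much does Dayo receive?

The entire £296,000 passes to the descendants.
That amount (£296,000) is divided at the children's generation into 4 shares of £74,000. Rangi and Thandi each take £74,000. The 2 shares of the deceased (Wren and Bilal) are combined into a pool of £148,000.
That pool (£148,000) is divided at the grandchildren's generation equally among Yevgeni, Vikram, Celia, and Dayo: £37,000 each.

Dayo receives £37,000.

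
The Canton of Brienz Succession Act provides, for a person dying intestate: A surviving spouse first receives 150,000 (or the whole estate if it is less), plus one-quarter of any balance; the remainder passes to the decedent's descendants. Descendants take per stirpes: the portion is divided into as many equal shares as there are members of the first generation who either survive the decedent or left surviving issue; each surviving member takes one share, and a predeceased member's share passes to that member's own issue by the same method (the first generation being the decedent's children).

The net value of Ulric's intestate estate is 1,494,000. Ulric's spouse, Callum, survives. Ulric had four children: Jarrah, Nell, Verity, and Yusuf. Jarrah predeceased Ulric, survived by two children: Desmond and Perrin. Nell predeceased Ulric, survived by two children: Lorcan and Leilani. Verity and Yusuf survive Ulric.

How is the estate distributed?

Callum first takes 150,000, leaving a balance of 1,344,000. Callum then takes one-quarter of the balance (336,000), for a total of 486,000. The remaining 1,008,000 passes to the descendants.
The descendants' portion (1,008,000) is divided into 4 shares of 252,000: Verity and Yusuf each take 252,000; Jarrah's 252,000 share passes to Jarrah's issue; Nell's 252,000 share passes to Nell's issue.
Jarrah's share (252,000) is divided into 2 shares of 126,000: Desmond and Perrin each take 126,000.
Nell's share (252,000) is divided into 2 shares of 126,000: Lorcan and Leilani each take 126,000.

Callum: 486,000; Desmond: 126,000; Perrin: 126,000; Lorcan: 126,000; Leilani: 126,000; Verity: 252,000; Yusuf: 252,000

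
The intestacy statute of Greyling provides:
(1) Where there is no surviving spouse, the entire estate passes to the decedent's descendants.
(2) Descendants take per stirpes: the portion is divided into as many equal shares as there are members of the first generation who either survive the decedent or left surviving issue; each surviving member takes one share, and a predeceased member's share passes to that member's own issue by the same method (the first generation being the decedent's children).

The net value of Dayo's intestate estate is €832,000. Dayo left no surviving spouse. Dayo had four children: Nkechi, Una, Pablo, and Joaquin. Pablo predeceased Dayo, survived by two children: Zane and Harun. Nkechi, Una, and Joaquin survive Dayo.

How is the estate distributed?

The entire €832,000 passes to the descendants.
That amount (€832,000) is divided into 4 shares of €208,000: Nkechi, Una, and Joaquin each take €208,000; Pablo's €208,000 share passes to Pablo's issue.
Pablo's share (€208,000) is divided into 2 shares of €104,000: Zane and Harun each take €104,000.

Nkechi: €208,000; Una: €208,000; Zane: €104,000; Harun: €104,000; Joaquin: €208,000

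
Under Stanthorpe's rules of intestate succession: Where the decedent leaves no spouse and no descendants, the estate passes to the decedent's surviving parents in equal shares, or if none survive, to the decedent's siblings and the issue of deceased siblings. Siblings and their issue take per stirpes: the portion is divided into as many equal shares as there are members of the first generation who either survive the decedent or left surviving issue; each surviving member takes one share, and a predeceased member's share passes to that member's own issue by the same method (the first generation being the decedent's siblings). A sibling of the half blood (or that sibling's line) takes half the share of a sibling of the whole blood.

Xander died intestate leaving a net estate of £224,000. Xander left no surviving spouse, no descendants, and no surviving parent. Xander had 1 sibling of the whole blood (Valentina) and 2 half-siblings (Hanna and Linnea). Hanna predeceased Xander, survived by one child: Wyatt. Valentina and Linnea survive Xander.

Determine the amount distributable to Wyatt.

Wyatt receives £56,000.

The entire £224,000 passes to the siblings and their issue.
Counting each half-blood sibling's line as half a unit, there are 2 units in £224,000, so one unit is £112,000. Whole-blood lines (Valentina) take £112,000 each; half-blood lines (Hanna and Linnea) take £56,000 each.
Hanna's share (£56,000) passes entirely to Wyatt.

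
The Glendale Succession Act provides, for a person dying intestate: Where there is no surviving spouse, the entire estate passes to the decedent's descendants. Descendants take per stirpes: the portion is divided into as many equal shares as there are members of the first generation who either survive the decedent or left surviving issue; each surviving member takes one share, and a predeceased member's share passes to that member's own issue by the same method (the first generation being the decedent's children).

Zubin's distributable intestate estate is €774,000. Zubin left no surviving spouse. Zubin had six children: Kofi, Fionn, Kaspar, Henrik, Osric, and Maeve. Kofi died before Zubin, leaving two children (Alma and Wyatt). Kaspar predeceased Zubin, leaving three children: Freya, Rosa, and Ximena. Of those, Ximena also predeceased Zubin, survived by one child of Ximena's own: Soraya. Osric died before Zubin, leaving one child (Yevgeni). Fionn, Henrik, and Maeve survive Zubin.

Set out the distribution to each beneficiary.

The entire €774,000 passes to the descendants.
That amount (€774,000) is divided into 6 shares of €129,000: Fionn, Henrik, and Maeve each take €129,000; Kofi's €129,000 share passes to Kofi's issue; Kaspar's €129,000 share passes to Kaspar's issue; Osric's €129,000 share passes to Osric's issue.
Kofi's share (€129,000) is divided into 2 shares of €64,500: Alma and Wyatt each take €64,500.
Kaspar's share (€129,000) is divided into 3 shares of €43,000: Freya and Rosa each take €43,000; Ximena's €43,000 share passes to Ximena's issue.
Ximena's share (€43,000) passes entirely to Soraya.
Osric's share (€129,000) passes entirely to Yevgeni.

Alma: €64,500; Wyatt: €64,500; Fionn: €129,000; Freya: €43,000; Rosa: €43,000; Soraya: €43,000; Henrik: €129,000; Yevgeni: €129,000; Maeve: €129,000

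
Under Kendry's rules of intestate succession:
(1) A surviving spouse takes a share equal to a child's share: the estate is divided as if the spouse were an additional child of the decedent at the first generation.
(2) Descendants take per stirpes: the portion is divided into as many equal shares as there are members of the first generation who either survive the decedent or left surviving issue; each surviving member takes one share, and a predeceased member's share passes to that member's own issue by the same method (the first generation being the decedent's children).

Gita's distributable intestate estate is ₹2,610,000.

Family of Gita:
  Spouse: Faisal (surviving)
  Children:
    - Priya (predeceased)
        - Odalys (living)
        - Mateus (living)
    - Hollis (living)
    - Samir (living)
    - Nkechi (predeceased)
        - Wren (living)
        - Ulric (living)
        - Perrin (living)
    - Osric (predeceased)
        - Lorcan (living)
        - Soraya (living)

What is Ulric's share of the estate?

Ulric receives ₹145,000.

The spouse counts as an additional share at the children's level, so there are 6 primary shares of ₹435,000. Faisal takes one such share (₹435,000).
The children's combined portion (₹2,175,000) is divided into 5 shares of ₹435,000: Hollis and Samir each take ₹435,000; Priya's ₹435,000 share passes to Priya's issue; Nkechi's ₹435,000 share passes to Nkechi's issue; Osric's ₹435,000 share passes to Osric's issue.
Priya's share (₹435,000) is divided into 2 shares of ₹217,500: Odalys and Mateus each take ₹217,500.
Nkechi's share (₹435,000) is divided into 3 shares of ₹145,000: Wren, Ulric, and Perrin each take ₹145,000.
Osric's share (₹435,000) is divided into 2 shares of ₹217,500: Lorcan and Soraya each take ₹217,500.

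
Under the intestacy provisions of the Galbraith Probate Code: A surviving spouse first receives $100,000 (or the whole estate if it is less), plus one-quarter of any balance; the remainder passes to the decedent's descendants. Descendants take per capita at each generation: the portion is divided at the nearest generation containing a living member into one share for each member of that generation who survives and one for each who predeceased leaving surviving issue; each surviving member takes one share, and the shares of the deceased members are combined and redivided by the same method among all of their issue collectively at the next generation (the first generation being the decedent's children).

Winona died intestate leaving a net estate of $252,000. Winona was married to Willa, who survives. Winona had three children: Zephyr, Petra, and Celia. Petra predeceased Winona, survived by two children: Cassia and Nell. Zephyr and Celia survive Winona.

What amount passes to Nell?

Nell receives $19,000.

Willa first takes $100,000, leaving a balance of $152,000. Willa then takes one-quarter of the balance ($38,000), for a total of $138,000. The remaining $114,000 passes to the descendants.
The descendants' portion ($114,000) is divided at the children's generation into 3 shares of $38,000. Zephyr and Celia each take $38,000. The remaining share for the deceased Petra ($38,000) is carried to the next generation.
That pool ($38,000) is divided at the grandchildren's generation equally among Cassia and Nell: $19,000 each.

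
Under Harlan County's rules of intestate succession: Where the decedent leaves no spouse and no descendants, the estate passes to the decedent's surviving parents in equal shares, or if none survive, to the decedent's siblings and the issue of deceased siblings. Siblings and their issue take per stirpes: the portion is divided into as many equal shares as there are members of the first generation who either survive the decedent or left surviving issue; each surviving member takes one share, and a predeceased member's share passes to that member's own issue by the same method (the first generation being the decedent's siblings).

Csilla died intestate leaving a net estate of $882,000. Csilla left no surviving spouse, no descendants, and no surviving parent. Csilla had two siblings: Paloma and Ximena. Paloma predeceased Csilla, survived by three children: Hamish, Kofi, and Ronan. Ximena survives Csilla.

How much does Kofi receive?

Kofi receives $147,000.

The entire $882,000 passes to the siblings and their issue.
That amount ($882,000) is divided into 2 shares of $441,000: Ximena takes $441,000; Paloma's $441,000 share passes to Paloma's issue.
Paloma's share ($441,000) is divided into 3 shares of $147,000: Hamish, Kofi, and Ronan each take $147,000.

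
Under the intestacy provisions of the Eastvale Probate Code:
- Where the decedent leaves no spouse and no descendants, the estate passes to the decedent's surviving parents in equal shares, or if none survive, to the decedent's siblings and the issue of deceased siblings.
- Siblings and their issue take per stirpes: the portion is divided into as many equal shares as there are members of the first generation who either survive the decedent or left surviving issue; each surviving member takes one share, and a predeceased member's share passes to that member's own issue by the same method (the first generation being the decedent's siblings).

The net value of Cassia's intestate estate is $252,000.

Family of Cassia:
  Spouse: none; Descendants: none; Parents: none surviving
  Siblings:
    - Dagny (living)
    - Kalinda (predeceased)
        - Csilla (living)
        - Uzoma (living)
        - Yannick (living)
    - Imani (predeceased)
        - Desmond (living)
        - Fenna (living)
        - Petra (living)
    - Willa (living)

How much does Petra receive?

Petra receives $21,000.

The entire $252,000 passes to the siblings and their issue.
That amount ($252,000) is divided into 4 shares of $63,000: Dagny and Willa each take $63,000; Kalinda's $63,000 share passes to Kalinda's issue; Imani's $63,000 share passes to Imani's issue.
Kalinda's share ($63,000) is divided into 3 shares of $21,000: Csilla, Uzoma, and Yannick each take $21,000.
Imani's share ($63,000) is divided into 3 shares of $21,000: Desmond, Fenna, and Petra each take $21,000.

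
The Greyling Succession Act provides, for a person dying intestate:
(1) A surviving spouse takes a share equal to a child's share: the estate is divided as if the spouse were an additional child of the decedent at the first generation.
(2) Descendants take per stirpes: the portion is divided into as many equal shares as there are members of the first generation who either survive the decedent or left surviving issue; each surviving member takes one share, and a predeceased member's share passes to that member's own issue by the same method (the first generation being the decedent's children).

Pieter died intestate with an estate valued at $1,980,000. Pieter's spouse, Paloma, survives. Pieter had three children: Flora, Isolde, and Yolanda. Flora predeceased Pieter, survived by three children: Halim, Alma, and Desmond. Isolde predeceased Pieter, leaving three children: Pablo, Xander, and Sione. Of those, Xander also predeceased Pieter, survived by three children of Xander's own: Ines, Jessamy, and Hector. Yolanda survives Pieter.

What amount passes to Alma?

Alma receives $165,000.

The spouse counts as an additional share at the children's level, so there are 4 primary shares of $495,000. Paloma takes one such share ($495,000).
The children's combined portion ($1,485,000) is divided into 3 shares of $495,000: Yolanda takes $495,000; Flora's $495,000 share passes to Flora's issue; Isolde's $495,000 share passes to Isolde's issue.
Flora's share ($495,000) is divided into 3 shares of $165,000: Halim, Alma, and Desmond each take $165,000.
Isolde's share ($495,000) is divided into 3 shares of $165,000: Pablo and Sione each take $165,000; Xander's $165,000 share passes to Xander's issue.
Xander's share ($165,000) is divided into 3 shares of $55,000: Ines, Jessamy, and Hector each take $55,000.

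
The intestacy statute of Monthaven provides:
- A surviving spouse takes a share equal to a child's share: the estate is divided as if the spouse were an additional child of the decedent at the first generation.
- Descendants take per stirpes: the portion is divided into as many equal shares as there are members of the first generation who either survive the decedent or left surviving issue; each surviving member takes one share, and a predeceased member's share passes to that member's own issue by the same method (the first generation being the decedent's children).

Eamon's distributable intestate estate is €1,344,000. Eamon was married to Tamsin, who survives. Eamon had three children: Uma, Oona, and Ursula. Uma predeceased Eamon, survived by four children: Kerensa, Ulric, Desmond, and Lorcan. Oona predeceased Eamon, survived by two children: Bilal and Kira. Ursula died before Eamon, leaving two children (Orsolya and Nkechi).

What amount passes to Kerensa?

Kerensa receives €84,000.

The spouse counts as an additional share at the children's level, so there are 4 primary shares of €336,000. Tamsin takes one such share (€336,000).
The children's combined portion (€1,008,000) is divided into 3 shares of €336,000: Uma's €336,000 share passes to Uma's issue; Oona's €336,000 share passes to Oona's issue; Ursula's €336,000 share passes to Ursula's issue.
Uma's share (€336,000) is divided into 4 shares of €84,000: Kerensa, Ulric, Desmond, and Lorcan each take €84,000.
Oona's share (€336,000) is divided into 2 shares of €168,000: Bilal and Kira each take €168,000.
Ursula's share (€336,000) is divided into 2 shares of €168,000: Orsolya and Nkechi each take €168,000.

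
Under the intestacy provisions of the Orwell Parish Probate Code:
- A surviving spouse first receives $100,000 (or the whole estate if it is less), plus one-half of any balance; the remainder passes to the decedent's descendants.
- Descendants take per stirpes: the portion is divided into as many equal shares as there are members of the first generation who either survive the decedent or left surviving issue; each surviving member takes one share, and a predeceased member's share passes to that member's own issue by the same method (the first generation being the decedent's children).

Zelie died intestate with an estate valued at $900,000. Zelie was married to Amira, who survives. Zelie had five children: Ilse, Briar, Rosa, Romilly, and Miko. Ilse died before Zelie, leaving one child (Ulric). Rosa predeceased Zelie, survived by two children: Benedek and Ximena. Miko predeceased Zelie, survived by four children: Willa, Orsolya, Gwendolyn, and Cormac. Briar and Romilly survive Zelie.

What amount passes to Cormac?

Cormac receives $20,000.

Amira first takes $100,000, leaving a balance of $800,000. Amira then takes one-half of the balance ($400,000), for a total of $500,000. The remaining $400,000 passes to the descendants.
The descendants' portion ($400,000) is divided into 5 shares of $80,000: Briar and Romilly each take $80,000; Ilse's $80,000 share passes to Ilse's issue; Rosa's $80,000 share passes to Rosa's issue; Miko's $80,000 share passes to Miko's issue.
Ilse's share ($80,000) passes entirely to Ulric.
Rosa's share ($80,000) is divided into 2 shares of $40,000: Benedek and Ximena each take $40,000.
Miko's share ($80,000) is divided into 4 shares of $20,000: Willa, Orsolya, Gwendolyn, and Cormac each take $20,000.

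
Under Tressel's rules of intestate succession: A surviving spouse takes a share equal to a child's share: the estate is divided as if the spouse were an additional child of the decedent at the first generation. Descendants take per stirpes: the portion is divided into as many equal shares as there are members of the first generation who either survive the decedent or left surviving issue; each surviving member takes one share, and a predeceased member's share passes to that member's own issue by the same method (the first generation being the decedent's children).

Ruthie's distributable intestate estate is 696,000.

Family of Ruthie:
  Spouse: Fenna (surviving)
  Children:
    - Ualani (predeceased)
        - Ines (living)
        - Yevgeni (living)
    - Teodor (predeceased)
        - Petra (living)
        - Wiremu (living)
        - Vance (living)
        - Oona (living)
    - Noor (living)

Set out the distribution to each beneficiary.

The spouse counts as an additional share at the children's level, so there are 4 primary shares of 174,000. Fenna takes one such share (174,000).
The children's combined portion (522,000) is divided into 3 shares of 174,000: Noor takes 174,000; Ualani's 174,000 share passes to Ualani's issue; Teodor's 174,000 share passes to Teodor's issue.
Ualani's share (174,000) is divided into 2 shares of 87,000: Ines and Yevgeni each take 87,000.
Teodor's share (174,000) is divided into 4 shares of 43,500: Petra, Wiremu, Vance, and Oona each take 43,500.

Fenna: 174,000; Ines: 87,000; Yevgeni: 87,000; Petra: 43,500; Wiremu: 43,500; Vance: 43,500; Oona: 43,500; Noor: 174,000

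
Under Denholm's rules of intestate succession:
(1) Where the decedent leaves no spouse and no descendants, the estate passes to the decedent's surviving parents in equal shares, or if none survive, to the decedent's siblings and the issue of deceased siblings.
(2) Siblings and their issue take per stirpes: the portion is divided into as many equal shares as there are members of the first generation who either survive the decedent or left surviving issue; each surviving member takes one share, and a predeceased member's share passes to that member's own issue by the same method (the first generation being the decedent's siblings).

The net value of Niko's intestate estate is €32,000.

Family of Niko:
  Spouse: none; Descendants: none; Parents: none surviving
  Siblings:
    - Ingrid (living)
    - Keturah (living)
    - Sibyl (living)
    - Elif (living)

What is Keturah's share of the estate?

Keturah receives €8,000.

The entire €32,000 passes to the siblings and their issue.
That amount (€32,000) is divided into 4 shares of €8,000: Ingrid, Keturah, Sibyl, and Elif each take €8,000.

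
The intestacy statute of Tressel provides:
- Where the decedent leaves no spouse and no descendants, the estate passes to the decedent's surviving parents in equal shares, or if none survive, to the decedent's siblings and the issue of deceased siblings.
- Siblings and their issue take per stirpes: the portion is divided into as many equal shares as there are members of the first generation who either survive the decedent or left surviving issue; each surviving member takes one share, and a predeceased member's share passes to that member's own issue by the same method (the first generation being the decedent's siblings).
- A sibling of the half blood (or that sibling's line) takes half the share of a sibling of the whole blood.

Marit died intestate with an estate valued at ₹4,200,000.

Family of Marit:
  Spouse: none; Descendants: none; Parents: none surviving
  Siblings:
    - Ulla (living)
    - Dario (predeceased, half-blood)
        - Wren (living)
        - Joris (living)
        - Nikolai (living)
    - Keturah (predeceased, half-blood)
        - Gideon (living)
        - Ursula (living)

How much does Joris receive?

Joris receives ₹350,000.

The entire ₹4,200,000 passes to the siblings and their issue.
Counting each half-blood sibling's line as half a unit, there are 2 units in ₹4,200,000, so one unit is ₹2,100,000. Whole-blood lines (Ulla) take ₹2,100,000 each; half-blood lines (Dario and Keturah) take ₹1,050,000 each.
Dario's share (₹1,050,000) is divided into 3 shares of ₹350,000: Wren, Joris, and Nikolai each take ₹350,000.
Keturah's share (₹1,050,000) is divided into 2 shares of ₹525,000: Gideon and Ursula each take ₹525,000.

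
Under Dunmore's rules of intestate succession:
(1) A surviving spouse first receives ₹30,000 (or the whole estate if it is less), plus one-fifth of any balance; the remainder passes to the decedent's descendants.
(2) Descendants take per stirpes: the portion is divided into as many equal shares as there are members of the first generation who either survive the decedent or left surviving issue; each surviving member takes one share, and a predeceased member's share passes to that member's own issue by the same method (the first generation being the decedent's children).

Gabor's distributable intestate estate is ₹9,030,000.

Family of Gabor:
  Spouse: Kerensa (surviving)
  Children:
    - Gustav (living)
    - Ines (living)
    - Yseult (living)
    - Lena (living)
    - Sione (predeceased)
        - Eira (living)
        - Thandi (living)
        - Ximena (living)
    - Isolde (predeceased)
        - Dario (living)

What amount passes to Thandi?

Kerensa first takes ₹30,000, leaving a balance of ₹9,000,000. Kerensa then takes one-fifth of the balance (₹1,800,000), for a total of ₹1,830,000. The remaining ₹7,200,000 passes to the descendants.
The descendants' portion (₹7,200,000) is divided into 6 shares of ₹1,200,000: Gustav, Ines, Yseult, and Lena each take ₹1,200,000; Sione's ₹1,200,000 share passes to Sione's issue; Isolde's ₹1,200,000 share passes to Isolde's issue.
Sione's share (₹1,200,000) is divided into 3 shares of ₹400,000: Eira, Thandi, and Ximena each take ₹400,000.
Isolde's share (₹1,200,000) passes entirely to Dario.

Thandi receives ₹400,000.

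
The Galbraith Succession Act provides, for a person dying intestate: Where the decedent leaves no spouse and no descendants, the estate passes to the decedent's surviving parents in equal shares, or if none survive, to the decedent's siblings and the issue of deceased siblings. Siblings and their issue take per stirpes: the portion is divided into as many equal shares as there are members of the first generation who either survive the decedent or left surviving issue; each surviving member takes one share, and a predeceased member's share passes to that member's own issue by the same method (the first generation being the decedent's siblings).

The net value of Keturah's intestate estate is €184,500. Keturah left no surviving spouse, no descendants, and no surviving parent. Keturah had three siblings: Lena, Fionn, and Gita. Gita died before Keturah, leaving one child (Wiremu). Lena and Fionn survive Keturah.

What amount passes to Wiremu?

Wiremu receives €61,500.

The entire €184,500 passes to the siblings and their issue.
That amount (€184,500) is divided into 3 shares of €61,500: Lena and Fionn each take €61,500; Gita's €61,500 share passes to Gita's issue.
Gita's share (€61,500) passes entirely to Wiremu.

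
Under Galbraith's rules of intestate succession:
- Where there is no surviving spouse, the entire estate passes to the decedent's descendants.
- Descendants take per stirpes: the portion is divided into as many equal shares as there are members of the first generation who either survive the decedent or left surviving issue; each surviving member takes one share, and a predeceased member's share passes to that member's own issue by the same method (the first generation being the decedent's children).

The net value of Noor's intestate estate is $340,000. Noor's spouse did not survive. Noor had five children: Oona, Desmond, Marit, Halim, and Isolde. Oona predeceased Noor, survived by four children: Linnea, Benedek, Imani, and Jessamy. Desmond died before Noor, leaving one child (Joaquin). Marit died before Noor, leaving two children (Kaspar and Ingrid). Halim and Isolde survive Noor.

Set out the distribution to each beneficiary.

Linnea: $17,000; Benedek: $17,000; Imani: $17,000; Jessamy: $17,000; Joaquin: $68,000; Kaspar: $34,000; Ingrid: $34,000; Halim: $68,000; Isolde: $68,000

The entire $340,000 passes to the descendants.
That amount ($340,000) is divided into 5 shares of $68,000: Halim and Isolde each take $68,000; Oona's $68,000 share passes to Oona's issue; Desmond's $68,000 share passes to Desmond's issue; Marit's $68,000 share passes to Marit's issue.
Oona's share ($68,000) is divided into 4 shares of $17,000: Linnea, Benedek, Imani, and Jessamy each take $17,000.
Desmond's share ($68,000) passes entirely to Joaquin.
Marit's share ($68,000) is divided into 2 shares of $34,000: Kaspar and Ingrid each take $34,000.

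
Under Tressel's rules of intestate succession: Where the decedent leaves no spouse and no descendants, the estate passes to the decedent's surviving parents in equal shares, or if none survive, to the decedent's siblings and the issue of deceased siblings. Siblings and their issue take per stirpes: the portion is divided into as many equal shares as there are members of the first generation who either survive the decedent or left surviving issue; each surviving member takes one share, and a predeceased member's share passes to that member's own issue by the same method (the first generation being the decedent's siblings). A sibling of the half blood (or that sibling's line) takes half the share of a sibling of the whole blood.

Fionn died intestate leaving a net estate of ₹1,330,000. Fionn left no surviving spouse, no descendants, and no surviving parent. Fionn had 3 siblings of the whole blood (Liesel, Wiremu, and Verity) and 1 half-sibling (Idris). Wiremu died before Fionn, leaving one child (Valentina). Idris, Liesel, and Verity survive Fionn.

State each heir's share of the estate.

Idris: ₹190,000; Liesel: ₹380,000; Valentina: ₹380,000; Verity: ₹380,000

The entire ₹1,330,000 passes to the siblings and their issue.
Counting each half-blood sibling's line as half a unit, there are 7/2 units in ₹1,330,000, so one unit is ₹380,000. Whole-blood lines (Liesel, Wiremu, and Verity) take ₹380,000 each; half-blood lines (Idris) take ₹190,000 each.
Wiremu's share (₹380,000) passes entirely to Valentina.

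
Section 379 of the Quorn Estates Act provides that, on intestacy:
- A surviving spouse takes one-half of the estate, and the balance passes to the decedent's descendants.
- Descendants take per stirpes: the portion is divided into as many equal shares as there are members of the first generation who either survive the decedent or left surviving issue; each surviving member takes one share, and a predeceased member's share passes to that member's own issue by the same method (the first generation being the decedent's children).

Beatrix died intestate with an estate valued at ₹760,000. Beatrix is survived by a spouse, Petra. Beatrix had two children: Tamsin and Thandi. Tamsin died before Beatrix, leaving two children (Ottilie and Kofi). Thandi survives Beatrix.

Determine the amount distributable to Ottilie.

Petra takes one-half of ₹760,000 = ₹380,000. The remaining ₹380,000 passes to the descendants.
The descendants' portion (₹380,000) is divided into 2 shares of ₹190,000: Thandi takes ₹190,000; Tamsin's ₹190,000 share passes to Tamsin's issue.
Tamsin's share (₹190,000) is divided into 2 shares of ₹95,000: Ottilie and Kofi each take ₹95,000.

Ottilie receives ₹95,000.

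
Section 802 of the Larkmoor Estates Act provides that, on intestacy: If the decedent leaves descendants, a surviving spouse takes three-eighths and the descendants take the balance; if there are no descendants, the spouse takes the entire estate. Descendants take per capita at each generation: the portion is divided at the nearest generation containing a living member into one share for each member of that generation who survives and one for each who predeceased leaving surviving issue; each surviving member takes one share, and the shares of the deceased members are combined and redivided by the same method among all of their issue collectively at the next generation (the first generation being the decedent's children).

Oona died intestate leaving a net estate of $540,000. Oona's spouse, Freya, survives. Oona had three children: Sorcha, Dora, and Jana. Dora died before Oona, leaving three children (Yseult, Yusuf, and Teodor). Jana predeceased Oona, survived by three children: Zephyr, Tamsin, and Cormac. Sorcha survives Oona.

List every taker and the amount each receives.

Freya takes three-eighths of $540,000 = $202,500. The remaining $337,500 passes to the descendants.
The descendants' portion ($337,500) is divided at the children's generation into 3 shares of $112,500. Sorcha takes $112,500. The 2 shares of the deceased (Dora and Jana) are combined into a pool of $225,000.
That pool ($225,000) is divided at the grandchildren's generation equally among Yseult, Yusuf, Teodor, Zephyr, Tamsin, and Cormac: $37,500 each.

Freya: $202,500; Sorcha: $112,500; Yseult: $37,500; Yusuf: $37,500; Teodor: $37,500; Zephyr: $37,500; Tamsin: $37,500; Cormac: $37,500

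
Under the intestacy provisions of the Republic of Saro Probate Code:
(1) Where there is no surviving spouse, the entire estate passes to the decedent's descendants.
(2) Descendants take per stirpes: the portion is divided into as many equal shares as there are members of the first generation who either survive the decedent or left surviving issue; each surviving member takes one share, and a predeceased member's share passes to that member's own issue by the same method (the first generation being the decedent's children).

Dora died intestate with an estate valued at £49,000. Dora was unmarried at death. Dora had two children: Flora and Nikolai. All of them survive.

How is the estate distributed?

The entire £49,000 passes to the descendants.
That amount (£49,000) is divided into 2 shares of £24,500: Flora and Nikolai each take £24,500.

Flora: £24,500; Nikolai: £24,500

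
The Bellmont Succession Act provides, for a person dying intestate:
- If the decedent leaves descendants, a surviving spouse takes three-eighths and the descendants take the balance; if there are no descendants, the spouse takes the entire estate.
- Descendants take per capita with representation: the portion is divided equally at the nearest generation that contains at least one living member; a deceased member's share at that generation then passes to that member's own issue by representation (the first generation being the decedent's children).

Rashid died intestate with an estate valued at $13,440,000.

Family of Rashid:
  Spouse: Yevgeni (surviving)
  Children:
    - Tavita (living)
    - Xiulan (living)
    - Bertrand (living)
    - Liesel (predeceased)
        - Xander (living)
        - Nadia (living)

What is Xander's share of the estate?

Xander receives $1,050,000.

Yevgeni takes three-eighths of $13,440,000 = $5,040,000. The remaining $8,400,000 passes to the descendants.
The descendants' portion ($8,400,000) is divided into 4 shares of $2,100,000: Tavita, Xiulan, and Bertrand each take $2,100,000; Liesel's $2,100,000 share passes to Liesel's issue.
Liesel's share ($2,100,000) is divided into 2 shares of $1,050,000: Xander and Nadia each take $1,050,000.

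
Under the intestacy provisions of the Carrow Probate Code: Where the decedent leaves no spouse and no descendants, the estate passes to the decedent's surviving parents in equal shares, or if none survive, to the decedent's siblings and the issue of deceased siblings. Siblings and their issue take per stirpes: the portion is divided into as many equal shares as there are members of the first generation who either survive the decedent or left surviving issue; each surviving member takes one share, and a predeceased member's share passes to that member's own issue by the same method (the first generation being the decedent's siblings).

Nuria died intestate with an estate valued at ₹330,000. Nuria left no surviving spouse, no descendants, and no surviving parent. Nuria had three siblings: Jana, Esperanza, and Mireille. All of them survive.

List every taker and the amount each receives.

Jana: ₹110,000; Esperanza: ₹110,000; Mireille: ₹110,000

The entire ₹330,000 passes to the siblings and their issue.
That amount (₹330,000) is divided into 3 shares of ₹110,000: Jana, Esperanza, and Mireille each take ₹110,000.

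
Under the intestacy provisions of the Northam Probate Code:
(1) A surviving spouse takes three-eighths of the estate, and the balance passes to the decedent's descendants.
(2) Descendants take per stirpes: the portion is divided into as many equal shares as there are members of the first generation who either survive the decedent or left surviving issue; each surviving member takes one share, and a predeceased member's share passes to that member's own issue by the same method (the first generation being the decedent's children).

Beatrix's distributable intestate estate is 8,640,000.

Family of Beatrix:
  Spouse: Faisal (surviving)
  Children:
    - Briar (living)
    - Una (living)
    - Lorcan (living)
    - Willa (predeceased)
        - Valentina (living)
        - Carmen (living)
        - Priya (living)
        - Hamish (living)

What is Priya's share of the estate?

Faisal takes three-eighths of 8,640,000 = 3,240,000. The remaining 5,400,000 passes to the descendants.
The descendants' portion (5,400,000) is divided into 4 shares of 1,350,000: Briar, Una, and Lorcan each take 1,350,000; Willa's 1,350,000 share passes to Willa's issue.
Willa's share (1,350,000) is divided into 4 shares of 337,500: Valentina, Carmen, Priya, and Hamish each take 337,500.

Priya receives 337,500.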